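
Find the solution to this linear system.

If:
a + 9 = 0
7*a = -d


Then:
a = -9
d = 63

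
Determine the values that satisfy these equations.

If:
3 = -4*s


Then:
s = -3/4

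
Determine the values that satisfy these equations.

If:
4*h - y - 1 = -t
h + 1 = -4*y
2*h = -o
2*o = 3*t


Then:
h = 9/35
o = -18/35
t = -12/35
y = -11/35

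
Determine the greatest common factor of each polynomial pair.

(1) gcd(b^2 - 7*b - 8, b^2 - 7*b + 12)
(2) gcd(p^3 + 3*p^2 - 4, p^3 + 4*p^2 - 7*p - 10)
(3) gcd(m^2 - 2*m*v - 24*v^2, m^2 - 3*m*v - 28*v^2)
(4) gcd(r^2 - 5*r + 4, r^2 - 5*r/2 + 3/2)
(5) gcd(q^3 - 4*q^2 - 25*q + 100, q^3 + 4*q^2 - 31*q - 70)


(1) = 1
(2) = gcd((p - 1)*(p + 2)^2, (p - 2)*(p + 1)*(p + 5)) = 1
(3) = gcd((m - 6*v)*(m + 4*v), (m - 7*v)*(m + 4*v)) = m + 4*v
(4) = gcd((r - 4)*(r - 1), (r - 3/2)*(r - 1)) = r - 1
(5) = q - 5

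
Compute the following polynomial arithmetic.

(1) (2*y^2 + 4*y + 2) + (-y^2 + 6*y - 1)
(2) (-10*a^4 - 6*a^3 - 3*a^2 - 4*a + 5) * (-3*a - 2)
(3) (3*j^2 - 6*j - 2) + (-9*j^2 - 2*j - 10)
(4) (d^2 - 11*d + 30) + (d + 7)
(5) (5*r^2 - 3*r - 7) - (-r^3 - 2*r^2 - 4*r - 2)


(1) = y^2 + 10*y + 1
(2) = 30*a^5 + 38*a^4 + 21*a^3 + 18*a^2 - 7*a - 10
(3) = -6*j^2 - 8*j - 12
(4) = d^2 - 10*d + 37
(5) = r^3 + 7*r^2 + r - 5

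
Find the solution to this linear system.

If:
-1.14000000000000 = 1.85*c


Then:
c = -0.62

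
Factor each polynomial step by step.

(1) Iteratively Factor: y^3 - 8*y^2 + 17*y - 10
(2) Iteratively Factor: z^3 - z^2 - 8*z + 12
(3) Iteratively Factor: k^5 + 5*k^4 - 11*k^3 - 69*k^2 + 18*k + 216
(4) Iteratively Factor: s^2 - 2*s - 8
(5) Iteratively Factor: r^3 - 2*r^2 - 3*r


(1) = (y - 5)*(y^2 - 3*y + 2) = (y - 5)*(y - 1)*(y - 2)
(2) = (z - 2)*(z^2 + z - 6) = (z - 2)*(z + 3)*(z - 2)
(3) = (k + 4)*(k^4 + k^3 - 15*k^2 - 9*k + 54) = (k + 3)*(k + 4)*(k^3 - 2*k^2 - 9*k + 18) = (k - 2)*(k + 3)*(k + 4)*(k^2 - 9) = (k - 3)*(k - 2)*(k + 3)*(k + 4)*(k + 3)
(4) = (s - 4)*(s + 2)
(5) = (r)*(r^2 - 2*r - 3) = r*(r - 3)*(r + 1)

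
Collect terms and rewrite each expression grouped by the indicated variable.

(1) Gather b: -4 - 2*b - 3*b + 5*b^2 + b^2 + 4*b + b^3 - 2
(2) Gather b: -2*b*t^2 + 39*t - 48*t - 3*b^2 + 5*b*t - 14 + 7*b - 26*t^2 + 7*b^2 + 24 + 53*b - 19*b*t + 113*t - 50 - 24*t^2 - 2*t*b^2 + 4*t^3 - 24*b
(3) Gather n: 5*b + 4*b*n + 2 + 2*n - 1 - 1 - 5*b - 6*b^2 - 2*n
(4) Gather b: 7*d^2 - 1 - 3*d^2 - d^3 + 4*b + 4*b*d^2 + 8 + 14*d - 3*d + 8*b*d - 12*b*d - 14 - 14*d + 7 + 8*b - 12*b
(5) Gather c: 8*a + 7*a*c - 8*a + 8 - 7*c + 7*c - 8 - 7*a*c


(1) = b^3 + 6*b^2 - b - 6
(2) = b^2*(4 - 2*t) + b*(-2*t^2 - 14*t + 36) + 4*t^3 - 50*t^2 + 104*t - 40
(3) = -6*b^2 + 4*b*n
(4) = b*(4*d^2 - 4*d) - d^3 + 4*d^2 - 3*d
(5) = 0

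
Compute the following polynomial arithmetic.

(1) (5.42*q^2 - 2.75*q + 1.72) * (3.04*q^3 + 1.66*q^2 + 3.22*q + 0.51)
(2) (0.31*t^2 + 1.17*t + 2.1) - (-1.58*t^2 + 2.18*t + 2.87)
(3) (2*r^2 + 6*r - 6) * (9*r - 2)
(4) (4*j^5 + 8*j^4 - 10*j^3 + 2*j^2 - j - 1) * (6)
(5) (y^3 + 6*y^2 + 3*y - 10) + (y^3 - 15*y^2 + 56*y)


(1) = 16.4768*q^5 + 0.6372*q^4 + 18.1162*q^3 - 3.2356*q^2 + 4.1359*q + 0.8772
(2) = 1.89*t^2 - 1.01*t - 0.77
(3) = 18*r^3 + 50*r^2 - 66*r + 12
(4) = 24*j^5 + 48*j^4 - 60*j^3 + 12*j^2 - 6*j - 6
(5) = 2*y^3 - 9*y^2 + 59*y - 10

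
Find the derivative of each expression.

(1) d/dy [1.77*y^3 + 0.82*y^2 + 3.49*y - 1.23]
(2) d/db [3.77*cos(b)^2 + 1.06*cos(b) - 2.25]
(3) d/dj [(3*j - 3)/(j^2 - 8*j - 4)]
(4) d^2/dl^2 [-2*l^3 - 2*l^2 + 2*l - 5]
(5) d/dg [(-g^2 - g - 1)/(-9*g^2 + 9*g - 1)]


(1) = 5.31*y^2 + 1.64*y + 3.49
(2) = -(7.54*cos(b) + 1.06)*sin(b)
(3) = 3*(j^2 - 8*j - 2*(j - 4)*(j - 1) - 4)/(-j^2 + 8*j + 4)^2
(4) = -12*l - 4
(5) = 2*(-9*g^2 - 8*g + 5)/(81*g^4 - 162*g^3 + 99*g^2 - 18*g + 1)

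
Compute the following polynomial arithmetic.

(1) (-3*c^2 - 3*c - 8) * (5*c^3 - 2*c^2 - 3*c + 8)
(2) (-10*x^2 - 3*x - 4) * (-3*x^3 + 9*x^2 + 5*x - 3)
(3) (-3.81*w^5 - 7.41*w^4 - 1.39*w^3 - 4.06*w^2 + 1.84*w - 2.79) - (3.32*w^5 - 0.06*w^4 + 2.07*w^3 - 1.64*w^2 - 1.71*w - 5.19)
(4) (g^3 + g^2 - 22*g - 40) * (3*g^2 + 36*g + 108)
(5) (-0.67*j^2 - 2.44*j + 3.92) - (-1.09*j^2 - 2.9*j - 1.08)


(1) = -15*c^5 - 9*c^4 - 25*c^3 + c^2 - 64
(2) = 30*x^5 - 81*x^4 - 65*x^3 - 21*x^2 - 11*x + 12
(3) = -7.13*w^5 - 7.35*w^4 - 3.46*w^3 - 2.42*w^2 + 3.55*w + 2.4
(4) = 3*g^5 + 39*g^4 + 78*g^3 - 804*g^2 - 3816*g - 4320
(5) = 0.42*j^2 + 0.46*j + 5.0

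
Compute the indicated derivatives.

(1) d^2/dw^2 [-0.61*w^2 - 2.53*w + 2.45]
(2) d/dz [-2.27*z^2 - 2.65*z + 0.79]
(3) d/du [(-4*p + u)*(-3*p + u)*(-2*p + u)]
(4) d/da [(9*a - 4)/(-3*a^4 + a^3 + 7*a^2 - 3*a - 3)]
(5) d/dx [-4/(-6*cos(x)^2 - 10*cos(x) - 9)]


(1) = -1.22000000000000
(2) = -4.54*z - 2.65
(3) = 26*p^2 - 18*p*u + 3*u^2
(4) = (-27*a^4 + 9*a^3 + 63*a^2 - 27*a + (9*a - 4)*(12*a^3 - 3*a^2 - 14*a + 3) - 27)/(3*a^4 - a^3 - 7*a^2 + 3*a + 3)^2
(5) = 8*(6*cos(x) + 5)*sin(x)/(6*cos(x)^2 + 10*cos(x) + 9)^2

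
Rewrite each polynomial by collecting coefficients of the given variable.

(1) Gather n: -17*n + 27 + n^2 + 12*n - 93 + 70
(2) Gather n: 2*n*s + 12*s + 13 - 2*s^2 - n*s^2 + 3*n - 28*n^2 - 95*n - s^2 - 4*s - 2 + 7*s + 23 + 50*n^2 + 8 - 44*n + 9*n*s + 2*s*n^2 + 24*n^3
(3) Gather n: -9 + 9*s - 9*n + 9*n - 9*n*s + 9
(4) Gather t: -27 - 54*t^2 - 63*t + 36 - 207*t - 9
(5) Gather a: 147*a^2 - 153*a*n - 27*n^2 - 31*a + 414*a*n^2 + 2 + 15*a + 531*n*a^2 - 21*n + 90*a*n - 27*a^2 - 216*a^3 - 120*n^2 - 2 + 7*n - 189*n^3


(1) = n^2 - 5*n + 4
(2) = 24*n^3 + n^2*(2*s + 22) + n*(-s^2 + 11*s - 136) - 3*s^2 + 15*s + 42
(3) = -9*n*s + 9*s
(4) = -54*t^2 - 270*t
(5) = -216*a^3 + a^2*(531*n + 120) + a*(414*n^2 - 63*n - 16) - 189*n^3 - 147*n^2 - 14*n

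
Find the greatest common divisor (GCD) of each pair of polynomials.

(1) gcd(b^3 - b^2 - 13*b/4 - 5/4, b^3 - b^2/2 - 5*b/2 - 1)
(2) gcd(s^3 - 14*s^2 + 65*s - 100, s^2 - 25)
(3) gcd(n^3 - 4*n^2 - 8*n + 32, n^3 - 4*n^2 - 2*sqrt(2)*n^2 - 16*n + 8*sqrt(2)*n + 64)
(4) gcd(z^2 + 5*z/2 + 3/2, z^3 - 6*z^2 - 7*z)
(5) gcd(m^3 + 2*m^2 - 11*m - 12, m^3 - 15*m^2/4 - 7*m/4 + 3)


(1) = b^2 + 3*b/2 + 1/2
(2) = s - 5
(3) = gcd((n - 4)*(n - 2*sqrt(2))*(n + 2*sqrt(2)), (n - 4)*(n - 4*sqrt(2))*(n + 2*sqrt(2))) = n^2 + n*(-4 + 2*sqrt(2)) - 8*sqrt(2)
(4) = z + 1
(5) = m + 1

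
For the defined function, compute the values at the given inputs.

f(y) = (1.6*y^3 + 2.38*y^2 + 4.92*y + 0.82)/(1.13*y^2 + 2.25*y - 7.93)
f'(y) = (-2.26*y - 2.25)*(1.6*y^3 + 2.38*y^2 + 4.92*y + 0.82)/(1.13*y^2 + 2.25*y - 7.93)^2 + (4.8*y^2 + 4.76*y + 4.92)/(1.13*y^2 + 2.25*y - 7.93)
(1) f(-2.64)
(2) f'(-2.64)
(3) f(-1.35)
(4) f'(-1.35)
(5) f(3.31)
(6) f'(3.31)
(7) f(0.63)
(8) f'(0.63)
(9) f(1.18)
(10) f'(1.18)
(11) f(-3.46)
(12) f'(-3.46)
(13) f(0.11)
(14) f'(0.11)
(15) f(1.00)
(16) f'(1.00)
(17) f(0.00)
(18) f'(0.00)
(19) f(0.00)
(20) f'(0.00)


(1) = 4.17
(2) = -6.89
(3) = 0.61
(4) = -0.87
(5) = 8.51
(6) = -0.80
(7) = -0.87
(8) = -2.15
(9) = -3.40
(10) = -9.16
(11) = 24.68
(12) = -83.85
(13) = -0.18
(14) = -0.78
(15) = -2.14
(16) = -5.30
(17) = -0.10
(18) = -0.65
(19) = -0.10
(20) = -0.65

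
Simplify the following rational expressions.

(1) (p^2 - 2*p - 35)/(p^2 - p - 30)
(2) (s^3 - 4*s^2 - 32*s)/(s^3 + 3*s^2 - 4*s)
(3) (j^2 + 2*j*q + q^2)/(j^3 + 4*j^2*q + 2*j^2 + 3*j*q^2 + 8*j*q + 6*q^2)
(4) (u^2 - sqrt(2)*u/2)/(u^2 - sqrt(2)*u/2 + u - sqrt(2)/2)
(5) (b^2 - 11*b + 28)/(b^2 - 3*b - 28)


(1) = (p - 7)/(p - 6)
(2) = (s - 8)/(s - 1)
(3) = (j + q)/(j^2 + 3*j*q + 2*j + 6*q)
(4) = 4*u/(4*u + 4)
(5) = (b - 4)/(b + 4)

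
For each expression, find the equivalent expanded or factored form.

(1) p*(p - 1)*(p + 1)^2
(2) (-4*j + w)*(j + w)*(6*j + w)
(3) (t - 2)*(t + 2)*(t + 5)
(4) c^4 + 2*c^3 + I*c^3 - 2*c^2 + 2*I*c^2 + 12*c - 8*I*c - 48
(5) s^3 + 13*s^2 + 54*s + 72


(1) = p^4 + p^3 - p^2 - p
(2) = -24*j^3 - 22*j^2*w + 3*j*w^2 + w^3
(3) = t^3 + 5*t^2 - 4*t - 20
(4) = (c - 2)*(c + 4)*(c - 2*I)*(c + 3*I)
(5) = (s + 3)*(s + 4)*(s + 6)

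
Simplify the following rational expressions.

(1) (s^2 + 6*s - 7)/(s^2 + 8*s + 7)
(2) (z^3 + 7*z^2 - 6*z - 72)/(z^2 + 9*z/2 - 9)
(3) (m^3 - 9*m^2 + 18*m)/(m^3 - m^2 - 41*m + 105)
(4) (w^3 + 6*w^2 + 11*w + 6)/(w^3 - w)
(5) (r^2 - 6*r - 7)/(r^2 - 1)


(1) = (s - 1)/(s + 1)
(2) = (2*z^2 + 2*z - 24)/(2*z - 3)
(3) = (m^2 - 6*m)/(m^2 + 2*m - 35)
(4) = (w^2 + 5*w + 6)/(w^2 - w)
(5) = (r - 7)/(r - 1)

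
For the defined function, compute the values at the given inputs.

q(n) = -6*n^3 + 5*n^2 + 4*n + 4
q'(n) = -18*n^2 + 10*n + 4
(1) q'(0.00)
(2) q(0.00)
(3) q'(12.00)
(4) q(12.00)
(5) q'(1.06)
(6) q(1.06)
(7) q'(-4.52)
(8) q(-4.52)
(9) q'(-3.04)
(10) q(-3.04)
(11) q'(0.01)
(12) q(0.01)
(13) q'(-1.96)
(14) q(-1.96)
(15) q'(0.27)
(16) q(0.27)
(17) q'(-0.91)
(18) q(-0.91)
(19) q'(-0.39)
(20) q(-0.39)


(1) = 4.00
(2) = 4.00
(3) = -2468.00
(4) = -9596.00
(5) = -5.62
(6) = 6.71
(7) = -408.95
(8) = 642.14
(9) = -192.75
(10) = 206.61
(11) = 4.10
(12) = 4.04
(13) = -84.75
(14) = 60.55
(15) = 5.39
(16) = 5.33
(17) = -20.01
(18) = 9.02
(19) = -2.64
(20) = 3.56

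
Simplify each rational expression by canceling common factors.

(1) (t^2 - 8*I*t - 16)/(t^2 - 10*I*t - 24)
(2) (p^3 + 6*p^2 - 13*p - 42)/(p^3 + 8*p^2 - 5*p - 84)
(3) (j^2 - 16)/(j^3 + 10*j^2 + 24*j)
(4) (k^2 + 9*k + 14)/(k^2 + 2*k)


(1) = (t - 4*I)/(t - 6*I)
(2) = (p + 2)/(p + 4)
(3) = (j - 4)/(j^2 + 6*j)
(4) = (k + 7)/k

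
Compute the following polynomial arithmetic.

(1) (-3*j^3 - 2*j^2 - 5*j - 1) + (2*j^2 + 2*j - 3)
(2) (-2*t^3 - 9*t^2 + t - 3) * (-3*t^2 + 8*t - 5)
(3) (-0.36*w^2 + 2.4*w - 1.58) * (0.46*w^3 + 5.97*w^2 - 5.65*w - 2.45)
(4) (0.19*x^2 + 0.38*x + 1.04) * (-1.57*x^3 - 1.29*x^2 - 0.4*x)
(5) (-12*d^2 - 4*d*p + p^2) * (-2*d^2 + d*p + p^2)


(1) = -3*j^3 - 3*j - 4
(2) = 6*t^5 + 11*t^4 - 65*t^3 + 62*t^2 - 29*t + 15
(3) = -0.1656*w^5 - 1.0452*w^4 + 15.6352*w^3 - 22.1106*w^2 + 3.047*w + 3.871
(4) = -0.2983*x^5 - 0.8417*x^4 - 2.199*x^3 - 1.4936*x^2 - 0.416*x
(5) = 24*d^4 - 4*d^3*p - 18*d^2*p^2 - 3*d*p^3 + p^4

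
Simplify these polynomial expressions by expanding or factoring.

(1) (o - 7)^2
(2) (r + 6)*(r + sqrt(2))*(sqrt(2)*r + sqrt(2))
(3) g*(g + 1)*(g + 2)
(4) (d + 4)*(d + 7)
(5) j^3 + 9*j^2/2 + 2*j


(1) = o^2 - 14*o + 49
(2) = sqrt(2)*r^3 + 2*r^2 + 7*sqrt(2)*r^2 + 6*sqrt(2)*r + 14*r + 12
(3) = g^3 + 3*g^2 + 2*g
(4) = d^2 + 11*d + 28
(5) = j*(j + 1/2)*(j + 4)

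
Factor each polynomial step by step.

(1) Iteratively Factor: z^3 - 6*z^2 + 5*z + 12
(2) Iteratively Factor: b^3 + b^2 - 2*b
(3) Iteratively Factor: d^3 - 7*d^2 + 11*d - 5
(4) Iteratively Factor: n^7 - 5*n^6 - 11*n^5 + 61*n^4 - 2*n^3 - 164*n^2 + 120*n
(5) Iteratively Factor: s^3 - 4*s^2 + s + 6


(1) = (z - 3)*(z^2 - 3*z - 4) = (z - 3)*(z + 1)*(z - 4)
(2) = (b)*(b^2 + b - 2) = b*(b + 2)*(b - 1)
(3) = (d - 1)*(d^2 - 6*d + 5) = (d - 5)*(d - 1)*(d - 1)
(4) = (n + 3)*(n^6 - 8*n^5 + 13*n^4 + 22*n^3 - 68*n^2 + 40*n) = n*(n + 3)*(n^5 - 8*n^4 + 13*n^3 + 22*n^2 - 68*n + 40) = n*(n - 2)*(n + 3)*(n^4 - 6*n^3 + n^2 + 24*n - 20) = n*(n - 5)*(n - 2)*(n + 3)*(n^3 - n^2 - 4*n + 4) = n*(n - 5)*(n - 2)^2*(n + 3)*(n^2 + n - 2) = n*(n - 5)*(n - 2)^2*(n - 1)*(n + 3)*(n + 2)
(5) = (s - 3)*(s^2 - s - 2) = (s - 3)*(s - 2)*(s + 1)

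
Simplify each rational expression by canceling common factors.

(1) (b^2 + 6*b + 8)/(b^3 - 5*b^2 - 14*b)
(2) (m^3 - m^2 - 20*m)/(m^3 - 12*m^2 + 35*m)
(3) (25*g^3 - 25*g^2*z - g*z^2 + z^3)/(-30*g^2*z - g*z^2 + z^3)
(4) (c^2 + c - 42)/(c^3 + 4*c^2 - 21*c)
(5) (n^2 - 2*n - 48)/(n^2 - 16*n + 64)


(1) = (b + 4)/(b^2 - 7*b)
(2) = (m + 4)/(m - 7)
(3) = (5*g^2 - 6*g*z + z^2)/(-6*g*z + z^2)
(4) = (c - 6)/(c^2 - 3*c)
(5) = (n + 6)/(n - 8)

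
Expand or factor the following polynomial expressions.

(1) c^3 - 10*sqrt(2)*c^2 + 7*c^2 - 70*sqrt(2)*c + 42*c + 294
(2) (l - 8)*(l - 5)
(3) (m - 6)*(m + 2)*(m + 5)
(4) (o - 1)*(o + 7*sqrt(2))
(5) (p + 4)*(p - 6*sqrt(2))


(1) = (c + 7)*(c - 7*sqrt(2))*(c - 3*sqrt(2))
(2) = l^2 - 13*l + 40
(3) = m^3 + m^2 - 32*m - 60
(4) = o^2 - o + 7*sqrt(2)*o - 7*sqrt(2)
(5) = p^2 - 6*sqrt(2)*p + 4*p - 24*sqrt(2)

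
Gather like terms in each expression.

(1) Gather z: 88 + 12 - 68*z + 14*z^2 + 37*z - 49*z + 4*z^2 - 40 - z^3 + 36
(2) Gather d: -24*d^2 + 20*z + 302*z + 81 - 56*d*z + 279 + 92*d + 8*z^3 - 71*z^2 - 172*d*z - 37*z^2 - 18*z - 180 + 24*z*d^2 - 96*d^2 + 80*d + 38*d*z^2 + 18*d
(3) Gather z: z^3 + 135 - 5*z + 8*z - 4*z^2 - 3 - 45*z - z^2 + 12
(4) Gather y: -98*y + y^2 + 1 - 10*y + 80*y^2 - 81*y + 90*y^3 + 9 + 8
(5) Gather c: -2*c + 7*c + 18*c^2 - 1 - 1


(1) = -z^3 + 18*z^2 - 80*z + 96
(2) = d^2*(24*z - 120) + d*(38*z^2 - 228*z + 190) + 8*z^3 - 108*z^2 + 304*z + 180
(3) = z^3 - 5*z^2 - 42*z + 144
(4) = 90*y^3 + 81*y^2 - 189*y + 18
(5) = 18*c^2 + 5*c - 2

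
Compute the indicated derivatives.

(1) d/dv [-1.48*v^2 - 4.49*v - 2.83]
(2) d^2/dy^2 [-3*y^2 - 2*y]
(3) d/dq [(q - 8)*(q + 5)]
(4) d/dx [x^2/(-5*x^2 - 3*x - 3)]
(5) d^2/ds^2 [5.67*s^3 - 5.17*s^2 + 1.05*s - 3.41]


(1) = -2.96*v - 4.49
(2) = -6
(3) = 2*q - 3
(4) = 3*x*(-x - 2)/(25*x^4 + 30*x^3 + 39*x^2 + 18*x + 9)
(5) = 34.02*s - 10.34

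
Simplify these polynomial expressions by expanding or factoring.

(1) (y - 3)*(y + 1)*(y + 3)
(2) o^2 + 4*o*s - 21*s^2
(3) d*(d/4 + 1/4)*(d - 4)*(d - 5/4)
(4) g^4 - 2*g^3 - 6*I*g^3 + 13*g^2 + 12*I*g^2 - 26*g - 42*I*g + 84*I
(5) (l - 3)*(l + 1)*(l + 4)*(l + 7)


(1) = y^3 + y^2 - 9*y - 9
(2) = (o - 3*s)*(o + 7*s)
(3) = d^4/4 - 17*d^3/16 - d^2/16 + 5*d/4
(4) = (g - 2)*(g - 7*I)*(g - 2*I)*(g + 3*I)
(5) = l^4 + 9*l^3 + 3*l^2 - 89*l - 84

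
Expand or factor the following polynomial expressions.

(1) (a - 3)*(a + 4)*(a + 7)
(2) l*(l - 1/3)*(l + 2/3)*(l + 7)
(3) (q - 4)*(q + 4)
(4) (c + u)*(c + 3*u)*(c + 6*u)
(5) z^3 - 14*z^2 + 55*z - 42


(1) = a^3 + 8*a^2 - 5*a - 84
(2) = l^4 + 22*l^3/3 + 19*l^2/9 - 14*l/9
(3) = q^2 - 16
(4) = c^3 + 10*c^2*u + 27*c*u^2 + 18*u^3
(5) = (z - 7)*(z - 6)*(z - 1)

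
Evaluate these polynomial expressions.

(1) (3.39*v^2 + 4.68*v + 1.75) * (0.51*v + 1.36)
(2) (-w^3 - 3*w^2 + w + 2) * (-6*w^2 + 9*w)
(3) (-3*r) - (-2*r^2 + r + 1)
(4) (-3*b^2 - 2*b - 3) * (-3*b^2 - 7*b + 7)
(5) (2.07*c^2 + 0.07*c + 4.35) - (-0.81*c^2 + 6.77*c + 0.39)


(1) = 1.7289*v^3 + 6.9972*v^2 + 7.2573*v + 2.38
(2) = 6*w^5 + 9*w^4 - 33*w^3 - 3*w^2 + 18*w
(3) = 2*r^2 - 4*r - 1
(4) = 9*b^4 + 27*b^3 + 2*b^2 + 7*b - 21
(5) = 2.88*c^2 - 6.7*c + 3.96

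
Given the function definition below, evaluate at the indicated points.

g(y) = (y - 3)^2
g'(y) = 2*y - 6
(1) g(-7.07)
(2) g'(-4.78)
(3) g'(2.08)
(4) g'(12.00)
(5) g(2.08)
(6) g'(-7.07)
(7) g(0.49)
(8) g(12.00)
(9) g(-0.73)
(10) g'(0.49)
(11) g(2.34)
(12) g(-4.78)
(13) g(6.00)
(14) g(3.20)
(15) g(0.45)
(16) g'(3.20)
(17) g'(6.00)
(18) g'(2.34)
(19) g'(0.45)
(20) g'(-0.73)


(1) = 101.40
(2) = -15.56
(3) = -1.84
(4) = 18.00
(5) = 0.85
(6) = -20.14
(7) = 6.30
(8) = 81.00
(9) = 13.91
(10) = -5.02
(11) = 0.44
(12) = 60.53
(13) = 9.00
(14) = 0.04
(15) = 6.50
(16) = 0.40
(17) = 6.00
(18) = -1.32
(19) = -5.10
(20) = -7.46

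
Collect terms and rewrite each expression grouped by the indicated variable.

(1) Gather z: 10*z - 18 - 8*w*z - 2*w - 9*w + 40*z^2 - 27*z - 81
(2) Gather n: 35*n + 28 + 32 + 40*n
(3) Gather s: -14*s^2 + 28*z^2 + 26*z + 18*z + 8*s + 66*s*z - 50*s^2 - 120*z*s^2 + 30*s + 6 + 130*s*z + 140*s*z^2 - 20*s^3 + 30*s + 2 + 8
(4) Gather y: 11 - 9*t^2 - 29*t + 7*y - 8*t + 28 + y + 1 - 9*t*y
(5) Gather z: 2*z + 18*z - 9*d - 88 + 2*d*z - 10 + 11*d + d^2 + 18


(1) = -11*w + 40*z^2 + z*(-8*w - 17) - 99
(2) = 75*n + 60
(3) = -20*s^3 + s^2*(-120*z - 64) + s*(140*z^2 + 196*z + 68) + 28*z^2 + 44*z + 16
(4) = -9*t^2 - 37*t + y*(8 - 9*t) + 40
(5) = d^2 + 2*d + z*(2*d + 20) - 80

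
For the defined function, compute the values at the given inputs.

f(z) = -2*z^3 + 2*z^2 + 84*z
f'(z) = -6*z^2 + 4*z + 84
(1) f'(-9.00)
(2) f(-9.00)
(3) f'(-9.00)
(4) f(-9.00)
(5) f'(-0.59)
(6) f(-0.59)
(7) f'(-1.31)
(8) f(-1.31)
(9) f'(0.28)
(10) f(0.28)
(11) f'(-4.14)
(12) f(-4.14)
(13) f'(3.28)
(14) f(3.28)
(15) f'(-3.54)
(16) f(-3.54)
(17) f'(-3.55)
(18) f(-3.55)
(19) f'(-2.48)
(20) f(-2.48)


(1) = -438.00
(2) = 864.00
(3) = -438.00
(4) = 864.00
(5) = 79.55
(6) = -48.45
(7) = 68.46
(8) = -102.11
(9) = 84.65
(10) = 23.63
(11) = -35.40
(12) = -171.56
(13) = 32.57
(14) = 226.46
(15) = -5.35
(16) = -183.57
(17) = -5.81
(18) = -183.52
(19) = 37.18
(20) = -165.51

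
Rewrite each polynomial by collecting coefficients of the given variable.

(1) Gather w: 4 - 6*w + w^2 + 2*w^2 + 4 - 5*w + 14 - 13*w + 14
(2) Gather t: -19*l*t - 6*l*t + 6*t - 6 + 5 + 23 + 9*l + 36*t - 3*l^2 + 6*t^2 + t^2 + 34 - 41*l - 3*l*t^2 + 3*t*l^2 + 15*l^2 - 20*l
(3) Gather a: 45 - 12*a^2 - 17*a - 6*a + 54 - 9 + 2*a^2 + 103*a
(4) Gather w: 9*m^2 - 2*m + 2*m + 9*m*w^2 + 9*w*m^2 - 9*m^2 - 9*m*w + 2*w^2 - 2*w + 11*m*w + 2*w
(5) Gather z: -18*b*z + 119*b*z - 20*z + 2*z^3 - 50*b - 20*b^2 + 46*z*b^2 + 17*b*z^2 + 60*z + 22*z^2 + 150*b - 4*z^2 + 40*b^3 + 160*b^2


(1) = 3*w^2 - 24*w + 36
(2) = 12*l^2 - 52*l + t^2*(7 - 3*l) + t*(3*l^2 - 25*l + 42) + 56
(3) = -10*a^2 + 80*a + 90
(4) = w^2*(9*m + 2) + w*(9*m^2 + 2*m)
(5) = 40*b^3 + 140*b^2 + 100*b + 2*z^3 + z^2*(17*b + 18) + z*(46*b^2 + 101*b + 40)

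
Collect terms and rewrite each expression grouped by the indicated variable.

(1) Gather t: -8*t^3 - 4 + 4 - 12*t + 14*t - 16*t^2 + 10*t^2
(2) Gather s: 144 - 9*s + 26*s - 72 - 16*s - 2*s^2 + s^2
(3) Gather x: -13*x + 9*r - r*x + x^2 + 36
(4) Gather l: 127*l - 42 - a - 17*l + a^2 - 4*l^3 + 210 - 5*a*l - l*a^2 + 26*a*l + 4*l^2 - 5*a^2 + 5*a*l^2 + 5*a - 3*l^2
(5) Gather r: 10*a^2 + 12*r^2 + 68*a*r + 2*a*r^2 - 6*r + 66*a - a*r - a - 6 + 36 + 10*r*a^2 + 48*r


(1) = -8*t^3 - 6*t^2 + 2*t
(2) = -s^2 + s + 72
(3) = 9*r + x^2 + x*(-r - 13) + 36
(4) = -4*a^2 + 4*a - 4*l^3 + l^2*(5*a + 1) + l*(-a^2 + 21*a + 110) + 168
(5) = 10*a^2 + 65*a + r^2*(2*a + 12) + r*(10*a^2 + 67*a + 42) + 30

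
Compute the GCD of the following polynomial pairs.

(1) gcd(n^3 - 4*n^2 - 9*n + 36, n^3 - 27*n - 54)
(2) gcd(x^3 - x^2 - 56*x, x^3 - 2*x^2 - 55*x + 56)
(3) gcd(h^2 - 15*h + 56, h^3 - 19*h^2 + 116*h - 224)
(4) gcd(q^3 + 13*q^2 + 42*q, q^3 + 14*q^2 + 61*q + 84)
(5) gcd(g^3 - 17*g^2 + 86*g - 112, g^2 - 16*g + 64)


(1) = gcd((n - 4)*(n - 3)*(n + 3), (n - 6)*(n + 3)^2) = n + 3
(2) = gcd(x*(x - 8)*(x + 7), (x - 8)*(x - 1)*(x + 7)) = x^2 - x - 56
(3) = h^2 - 15*h + 56
(4) = q + 7
(5) = g - 8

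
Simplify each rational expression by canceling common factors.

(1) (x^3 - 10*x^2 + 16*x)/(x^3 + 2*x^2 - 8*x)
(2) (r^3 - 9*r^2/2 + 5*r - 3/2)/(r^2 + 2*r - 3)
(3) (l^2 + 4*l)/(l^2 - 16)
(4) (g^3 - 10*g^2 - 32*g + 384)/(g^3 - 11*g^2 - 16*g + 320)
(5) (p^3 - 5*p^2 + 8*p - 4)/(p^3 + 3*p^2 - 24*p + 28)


(1) = (x - 8)/(x + 4)
(2) = (2*r^2 - 7*r + 3)/(2*r + 6)
(3) = l/(l - 4)
(4) = (g + 6)/(g + 5)
(5) = (p - 1)/(p + 7)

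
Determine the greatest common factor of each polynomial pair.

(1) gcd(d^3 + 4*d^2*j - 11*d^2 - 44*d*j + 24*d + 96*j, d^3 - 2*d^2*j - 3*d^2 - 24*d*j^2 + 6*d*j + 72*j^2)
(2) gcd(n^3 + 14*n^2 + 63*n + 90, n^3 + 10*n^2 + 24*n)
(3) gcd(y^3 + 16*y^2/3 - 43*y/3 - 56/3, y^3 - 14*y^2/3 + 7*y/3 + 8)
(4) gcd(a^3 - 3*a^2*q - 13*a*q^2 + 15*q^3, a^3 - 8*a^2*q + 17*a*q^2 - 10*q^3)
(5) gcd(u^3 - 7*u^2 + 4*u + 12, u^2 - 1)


(1) = gcd((d - 8)*(d - 3)*(d + 4*j), (d - 3)*(d - 6*j)*(d + 4*j)) = d^2 + 4*d*j - 3*d - 12*j
(2) = n + 6
(3) = gcd((y - 8/3)*(y + 1)*(y + 7), (y - 3)*(y - 8/3)*(y + 1)) = y^2 - 5*y/3 - 8/3
(4) = a^2 - 6*a*q + 5*q^2
(5) = u + 1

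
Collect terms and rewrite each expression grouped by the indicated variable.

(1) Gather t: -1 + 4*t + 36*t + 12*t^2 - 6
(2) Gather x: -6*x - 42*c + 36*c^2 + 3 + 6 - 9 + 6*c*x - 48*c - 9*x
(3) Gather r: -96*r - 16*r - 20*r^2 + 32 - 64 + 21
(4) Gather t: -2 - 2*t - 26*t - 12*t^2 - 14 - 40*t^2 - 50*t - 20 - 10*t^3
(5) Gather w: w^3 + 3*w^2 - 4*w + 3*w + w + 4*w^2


(1) = 12*t^2 + 40*t - 7
(2) = 36*c^2 - 90*c + x*(6*c - 15)
(3) = -20*r^2 - 112*r - 11
(4) = -10*t^3 - 52*t^2 - 78*t - 36
(5) = w^3 + 7*w^2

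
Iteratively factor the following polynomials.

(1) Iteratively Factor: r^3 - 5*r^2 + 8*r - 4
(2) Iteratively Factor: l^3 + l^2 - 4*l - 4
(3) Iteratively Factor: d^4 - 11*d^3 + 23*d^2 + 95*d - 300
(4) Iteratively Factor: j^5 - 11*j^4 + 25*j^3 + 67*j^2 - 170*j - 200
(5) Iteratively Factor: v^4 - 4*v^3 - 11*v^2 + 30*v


(1) = (r - 1)*(r^2 - 4*r + 4) = (r - 2)*(r - 1)*(r - 2)
(2) = (l - 2)*(l^2 + 3*l + 2) = (l - 2)*(l + 2)*(l + 1)
(3) = (d - 4)*(d^3 - 7*d^2 - 5*d + 75) = (d - 4)*(d + 3)*(d^2 - 10*d + 25) = (d - 5)*(d - 4)*(d + 3)*(d - 5)
(4) = (j - 4)*(j^4 - 7*j^3 - 3*j^2 + 55*j + 50) = (j - 4)*(j + 2)*(j^3 - 9*j^2 + 15*j + 25) = (j - 4)*(j + 1)*(j + 2)*(j^2 - 10*j + 25) = (j - 5)*(j - 4)*(j + 1)*(j + 2)*(j - 5)
(5) = (v)*(v^3 - 4*v^2 - 11*v + 30) = v*(v + 3)*(v^2 - 7*v + 10) = v*(v - 2)*(v + 3)*(v - 5)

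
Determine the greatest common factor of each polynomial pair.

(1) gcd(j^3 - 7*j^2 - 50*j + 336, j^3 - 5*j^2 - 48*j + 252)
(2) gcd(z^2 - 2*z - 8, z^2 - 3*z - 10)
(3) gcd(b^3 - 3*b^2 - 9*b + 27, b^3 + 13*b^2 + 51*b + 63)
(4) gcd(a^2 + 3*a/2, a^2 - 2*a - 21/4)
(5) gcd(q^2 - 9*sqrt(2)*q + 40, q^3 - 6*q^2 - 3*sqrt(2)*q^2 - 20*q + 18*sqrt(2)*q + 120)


(1) = gcd((j - 8)*(j - 6)*(j + 7), (j - 6)^2*(j + 7)) = j^2 + j - 42
(2) = gcd((z - 4)*(z + 2), (z - 5)*(z + 2)) = z + 2
(3) = gcd((b - 3)^2*(b + 3), (b + 3)^2*(b + 7)) = b + 3
(4) = a + 3/2
(5) = gcd((q - 5*sqrt(2))*(q - 4*sqrt(2)), (q - 6)*(q - 5*sqrt(2))*(q + 2*sqrt(2))) = q - 5*sqrt(2)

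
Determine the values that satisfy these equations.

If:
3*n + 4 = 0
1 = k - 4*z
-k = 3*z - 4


Then:
k = 19/7
n = -4/3
z = 3/7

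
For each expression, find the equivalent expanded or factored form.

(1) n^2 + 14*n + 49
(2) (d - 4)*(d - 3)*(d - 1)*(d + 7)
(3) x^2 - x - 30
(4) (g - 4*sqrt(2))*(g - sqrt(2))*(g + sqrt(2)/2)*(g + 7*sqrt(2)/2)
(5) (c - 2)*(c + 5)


(1) = (n + 7)^2
(2) = d^4 - d^3 - 37*d^2 + 121*d - 84
(3) = (x - 6)*(x + 5)
(4) = g^4 - sqrt(2)*g^3 - 57*g^2/2 + 29*sqrt(2)*g/2 + 28
(5) = c^2 + 3*c - 10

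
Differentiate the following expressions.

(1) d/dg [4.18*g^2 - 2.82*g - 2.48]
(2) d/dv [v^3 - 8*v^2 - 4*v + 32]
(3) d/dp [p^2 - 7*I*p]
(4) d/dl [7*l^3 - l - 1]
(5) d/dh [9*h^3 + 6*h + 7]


(1) = 8.36*g - 2.82
(2) = 3*v^2 - 16*v - 4
(3) = 2*p - 7*I
(4) = 21*l^2 - 1
(5) = 27*h^2 + 6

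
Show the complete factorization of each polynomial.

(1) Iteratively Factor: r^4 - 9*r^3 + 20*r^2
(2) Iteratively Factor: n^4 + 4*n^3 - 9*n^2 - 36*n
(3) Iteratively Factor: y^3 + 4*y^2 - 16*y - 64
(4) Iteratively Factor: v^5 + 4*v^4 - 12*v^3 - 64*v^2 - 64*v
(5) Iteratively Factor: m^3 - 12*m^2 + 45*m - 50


(1) = (r - 4)*(r^3 - 5*r^2) = (r - 5)*(r - 4)*(r^2) = r*(r - 5)*(r - 4)*(r)
(2) = (n + 4)*(n^3 - 9*n) = (n - 3)*(n + 4)*(n^2 + 3*n) = n*(n - 3)*(n + 4)*(n + 3)
(3) = (y + 4)*(y^2 - 16) = (y - 4)*(y + 4)*(y + 4)
(4) = (v + 4)*(v^4 - 12*v^2 - 16*v) = (v - 4)*(v + 4)*(v^3 + 4*v^2 + 4*v) = (v - 4)*(v + 2)*(v + 4)*(v^2 + 2*v) = (v - 4)*(v + 2)^2*(v + 4)*(v)
(5) = (m - 2)*(m^2 - 10*m + 25) = (m - 5)*(m - 2)*(m - 5)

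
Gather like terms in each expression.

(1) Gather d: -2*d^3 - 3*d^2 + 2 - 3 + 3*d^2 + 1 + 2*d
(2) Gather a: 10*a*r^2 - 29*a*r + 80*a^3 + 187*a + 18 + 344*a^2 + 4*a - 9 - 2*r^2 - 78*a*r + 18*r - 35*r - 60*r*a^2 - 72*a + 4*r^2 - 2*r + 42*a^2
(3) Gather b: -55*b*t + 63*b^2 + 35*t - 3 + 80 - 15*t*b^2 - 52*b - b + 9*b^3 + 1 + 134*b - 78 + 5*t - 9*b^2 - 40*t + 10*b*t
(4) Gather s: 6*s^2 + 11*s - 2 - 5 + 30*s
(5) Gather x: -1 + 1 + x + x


(1) = -2*d^3 + 2*d
(2) = 80*a^3 + a^2*(386 - 60*r) + a*(10*r^2 - 107*r + 119) + 2*r^2 - 19*r + 9
(3) = 9*b^3 + b^2*(54 - 15*t) + b*(81 - 45*t)
(4) = 6*s^2 + 41*s - 7
(5) = 2*x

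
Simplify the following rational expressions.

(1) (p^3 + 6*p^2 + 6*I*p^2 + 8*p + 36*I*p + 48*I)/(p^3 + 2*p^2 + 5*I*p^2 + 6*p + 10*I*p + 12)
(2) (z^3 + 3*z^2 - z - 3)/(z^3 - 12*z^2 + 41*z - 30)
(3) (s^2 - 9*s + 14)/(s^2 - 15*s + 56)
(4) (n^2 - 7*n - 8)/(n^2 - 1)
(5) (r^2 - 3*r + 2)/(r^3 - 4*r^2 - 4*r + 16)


(1) = (p + 4)/(p - I)
(2) = (z^2 + 4*z + 3)/(z^2 - 11*z + 30)
(3) = (s - 2)/(s - 8)
(4) = (n - 8)/(n - 1)
(5) = (r - 1)/(r^2 - 2*r - 8)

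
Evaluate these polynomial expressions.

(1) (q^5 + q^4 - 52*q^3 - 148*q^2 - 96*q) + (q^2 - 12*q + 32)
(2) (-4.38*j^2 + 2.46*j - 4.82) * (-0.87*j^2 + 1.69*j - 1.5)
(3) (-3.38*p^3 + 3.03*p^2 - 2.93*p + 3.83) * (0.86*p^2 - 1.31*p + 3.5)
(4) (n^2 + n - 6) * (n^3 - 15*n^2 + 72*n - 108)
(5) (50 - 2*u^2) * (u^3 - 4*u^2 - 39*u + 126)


(1) = q^5 + q^4 - 52*q^3 - 147*q^2 - 108*q + 32
(2) = 3.8106*j^4 - 9.5424*j^3 + 14.9208*j^2 - 11.8358*j + 7.23
(3) = -2.9068*p^5 + 7.0336*p^4 - 18.3191*p^3 + 17.7371*p^2 - 15.2723*p + 13.405
(4) = n^5 - 14*n^4 + 51*n^3 + 54*n^2 - 540*n + 648
(5) = -2*u^5 + 8*u^4 + 128*u^3 - 452*u^2 - 1950*u + 6300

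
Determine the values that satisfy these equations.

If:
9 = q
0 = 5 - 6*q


Then:
No Solution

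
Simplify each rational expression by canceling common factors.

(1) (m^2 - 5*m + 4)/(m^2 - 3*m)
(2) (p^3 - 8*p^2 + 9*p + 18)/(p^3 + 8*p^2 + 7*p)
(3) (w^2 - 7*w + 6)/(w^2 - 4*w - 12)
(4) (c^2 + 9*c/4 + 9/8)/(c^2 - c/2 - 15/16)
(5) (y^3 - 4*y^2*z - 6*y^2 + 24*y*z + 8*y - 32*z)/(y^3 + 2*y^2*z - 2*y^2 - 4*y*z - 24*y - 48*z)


(1) = (m^2 - 5*m + 4)/(m^2 - 3*m)
(2) = (p^2 - 9*p + 18)/(p^2 + 7*p)
(3) = (w - 1)/(w + 2)
(4) = (4*c + 6)/(4*c - 5)
(5) = (y^3 - 4*y^2*z - 6*y^2 + 24*y*z + 8*y - 32*z)/(y^3 + 2*y^2*z - 2*y^2 - 4*y*z - 24*y - 48*z)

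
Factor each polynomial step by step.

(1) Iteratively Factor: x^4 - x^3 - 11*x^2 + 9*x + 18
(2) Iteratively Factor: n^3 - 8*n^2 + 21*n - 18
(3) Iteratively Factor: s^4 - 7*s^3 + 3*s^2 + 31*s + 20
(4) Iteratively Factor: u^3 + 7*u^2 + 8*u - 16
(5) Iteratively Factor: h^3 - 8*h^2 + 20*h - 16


(1) = (x + 3)*(x^3 - 4*x^2 + x + 6) = (x - 3)*(x + 3)*(x^2 - x - 2) = (x - 3)*(x + 1)*(x + 3)*(x - 2)
(2) = (n - 2)*(n^2 - 6*n + 9) = (n - 3)*(n - 2)*(n - 3)
(3) = (s + 1)*(s^3 - 8*s^2 + 11*s + 20) = (s - 4)*(s + 1)*(s^2 - 4*s - 5) = (s - 5)*(s - 4)*(s + 1)*(s + 1)
(4) = (u + 4)*(u^2 + 3*u - 4) = (u + 4)^2*(u - 1)
(5) = (h - 2)*(h^2 - 6*h + 8) = (h - 2)^2*(h - 4)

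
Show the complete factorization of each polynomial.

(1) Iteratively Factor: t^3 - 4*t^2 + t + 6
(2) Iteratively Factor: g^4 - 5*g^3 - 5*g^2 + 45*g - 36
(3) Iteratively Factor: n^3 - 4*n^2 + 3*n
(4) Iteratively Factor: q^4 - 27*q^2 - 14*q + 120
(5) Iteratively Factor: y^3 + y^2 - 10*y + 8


(1) = (t - 2)*(t^2 - 2*t - 3) = (t - 3)*(t - 2)*(t + 1)
(2) = (g - 1)*(g^3 - 4*g^2 - 9*g + 36) = (g - 4)*(g - 1)*(g^2 - 9) = (g - 4)*(g - 3)*(g - 1)*(g + 3)
(3) = (n)*(n^2 - 4*n + 3) = n*(n - 3)*(n - 1)
(4) = (q - 5)*(q^3 + 5*q^2 - 2*q - 24) = (q - 5)*(q + 3)*(q^2 + 2*q - 8) = (q - 5)*(q - 2)*(q + 3)*(q + 4)
(5) = (y - 1)*(y^2 + 2*y - 8) = (y - 2)*(y - 1)*(y + 4)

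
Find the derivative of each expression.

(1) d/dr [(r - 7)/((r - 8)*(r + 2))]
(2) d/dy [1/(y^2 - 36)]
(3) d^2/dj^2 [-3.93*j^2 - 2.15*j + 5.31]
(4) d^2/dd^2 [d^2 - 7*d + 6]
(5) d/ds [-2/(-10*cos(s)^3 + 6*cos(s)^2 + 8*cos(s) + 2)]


(1) = (-r^2 + 14*r - 58)/(r^4 - 12*r^3 + 4*r^2 + 192*r + 256)
(2) = -2*y/(y^2 - 36)^2
(3) = -7.86000000000000
(4) = 2
(5) = 16*(15*cos(s)^2 - 6*cos(s) - 4)*sin(s)/(cos(s) + 6*cos(2*s) - 5*cos(3*s) + 10)^2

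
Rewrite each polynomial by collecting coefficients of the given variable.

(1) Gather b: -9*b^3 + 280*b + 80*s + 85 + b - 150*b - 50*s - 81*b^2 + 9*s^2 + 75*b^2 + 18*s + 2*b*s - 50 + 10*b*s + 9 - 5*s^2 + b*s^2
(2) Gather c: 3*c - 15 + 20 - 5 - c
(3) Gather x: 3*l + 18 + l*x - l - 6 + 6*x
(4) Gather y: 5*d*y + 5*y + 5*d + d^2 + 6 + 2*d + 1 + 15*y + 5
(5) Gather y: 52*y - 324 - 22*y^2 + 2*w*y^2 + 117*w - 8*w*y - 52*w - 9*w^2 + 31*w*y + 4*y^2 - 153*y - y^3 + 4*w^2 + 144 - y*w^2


(1) = -9*b^3 - 6*b^2 + b*(s^2 + 12*s + 131) + 4*s^2 + 48*s + 44
(2) = 2*c
(3) = 2*l + x*(l + 6) + 12
(4) = d^2 + 7*d + y*(5*d + 20) + 12
(5) = -5*w^2 + 65*w - y^3 + y^2*(2*w - 18) + y*(-w^2 + 23*w - 101) - 180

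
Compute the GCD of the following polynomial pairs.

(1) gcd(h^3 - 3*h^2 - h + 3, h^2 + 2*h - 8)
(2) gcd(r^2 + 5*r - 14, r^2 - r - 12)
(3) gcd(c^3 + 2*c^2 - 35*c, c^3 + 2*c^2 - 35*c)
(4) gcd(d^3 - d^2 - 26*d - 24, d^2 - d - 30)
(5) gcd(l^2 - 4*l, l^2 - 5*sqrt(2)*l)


(1) = 1
(2) = gcd((r - 2)*(r + 7), (r - 4)*(r + 3)) = 1
(3) = gcd(c*(c - 5)*(c + 7), c*(c - 5)*(c + 7)) = c^3 + 2*c^2 - 35*c
(4) = gcd((d - 6)*(d + 1)*(d + 4), (d - 6)*(d + 5)) = d - 6
(5) = l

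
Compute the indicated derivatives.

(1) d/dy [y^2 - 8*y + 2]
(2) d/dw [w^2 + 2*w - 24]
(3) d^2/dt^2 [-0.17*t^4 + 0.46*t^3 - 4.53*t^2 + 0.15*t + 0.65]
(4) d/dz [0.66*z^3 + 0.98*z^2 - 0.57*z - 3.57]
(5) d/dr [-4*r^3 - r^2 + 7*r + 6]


(1) = 2*y - 8
(2) = 2*w + 2
(3) = -2.04*t^2 + 2.76*t - 9.06
(4) = 1.98*z^2 + 1.96*z - 0.57
(5) = -12*r^2 - 2*r + 7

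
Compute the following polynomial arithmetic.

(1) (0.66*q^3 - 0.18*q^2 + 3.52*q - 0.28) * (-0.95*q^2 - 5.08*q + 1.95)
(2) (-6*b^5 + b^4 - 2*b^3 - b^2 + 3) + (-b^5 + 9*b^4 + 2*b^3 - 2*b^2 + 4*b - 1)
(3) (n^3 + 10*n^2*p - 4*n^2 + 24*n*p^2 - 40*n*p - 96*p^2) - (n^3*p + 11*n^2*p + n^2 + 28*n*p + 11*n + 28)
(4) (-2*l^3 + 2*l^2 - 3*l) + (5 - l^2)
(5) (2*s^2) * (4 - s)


(1) = -0.627*q^5 - 3.1818*q^4 - 1.1426*q^3 - 17.9666*q^2 + 8.2864*q - 0.546
(2) = -7*b^5 + 10*b^4 - 3*b^2 + 4*b + 2
(3) = -n^3*p + n^3 - n^2*p - 5*n^2 + 24*n*p^2 - 68*n*p - 11*n - 96*p^2 - 28
(4) = -2*l^3 + l^2 - 3*l + 5
(5) = -2*s^3 + 8*s^2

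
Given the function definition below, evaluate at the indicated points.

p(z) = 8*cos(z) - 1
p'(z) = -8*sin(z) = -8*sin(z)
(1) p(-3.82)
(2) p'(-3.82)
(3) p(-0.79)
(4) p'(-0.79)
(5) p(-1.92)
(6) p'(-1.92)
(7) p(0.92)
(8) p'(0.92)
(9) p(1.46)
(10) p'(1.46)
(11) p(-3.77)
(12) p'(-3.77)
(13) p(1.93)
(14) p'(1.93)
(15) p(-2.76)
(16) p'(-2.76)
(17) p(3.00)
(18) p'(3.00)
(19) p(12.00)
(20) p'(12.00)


(1) = -7.23
(2) = -5.02
(3) = 4.63
(4) = 5.68
(5) = -3.74
(6) = 7.52
(7) = 3.85
(8) = -6.36
(9) = -0.12
(10) = -7.95
(11) = -7.47
(12) = -4.70
(13) = -3.81
(14) = -7.49
(15) = -8.42
(16) = 2.98
(17) = -8.92
(18) = -1.13
(19) = 5.75
(20) = 4.29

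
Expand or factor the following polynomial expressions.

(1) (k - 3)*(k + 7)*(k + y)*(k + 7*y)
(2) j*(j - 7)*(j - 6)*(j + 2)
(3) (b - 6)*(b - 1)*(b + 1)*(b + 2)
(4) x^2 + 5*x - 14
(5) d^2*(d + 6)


(1) = k^4 + 8*k^3*y + 4*k^3 + 7*k^2*y^2 + 32*k^2*y - 21*k^2 + 28*k*y^2 - 168*k*y - 147*y^2
(2) = j^4 - 11*j^3 + 16*j^2 + 84*j
(3) = b^4 - 4*b^3 - 13*b^2 + 4*b + 12
(4) = (x - 2)*(x + 7)
(5) = d^3 + 6*d^2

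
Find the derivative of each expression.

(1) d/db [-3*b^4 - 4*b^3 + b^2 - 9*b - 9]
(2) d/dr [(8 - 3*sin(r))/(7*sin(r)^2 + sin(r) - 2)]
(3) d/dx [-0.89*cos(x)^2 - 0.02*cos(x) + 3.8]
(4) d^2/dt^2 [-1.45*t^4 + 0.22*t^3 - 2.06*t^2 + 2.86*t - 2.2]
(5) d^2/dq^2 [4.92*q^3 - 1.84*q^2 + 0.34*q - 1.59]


(1) = -12*b^3 - 12*b^2 + 2*b - 9
(2) = (21*sin(r)^2 - 112*sin(r) - 2)*cos(r)/(7*sin(r)^2 + sin(r) - 2)^2
(3) = (1.78*cos(x) + 0.02)*sin(x)
(4) = -17.4*t^2 + 1.32*t - 4.12
(5) = 29.52*q - 3.68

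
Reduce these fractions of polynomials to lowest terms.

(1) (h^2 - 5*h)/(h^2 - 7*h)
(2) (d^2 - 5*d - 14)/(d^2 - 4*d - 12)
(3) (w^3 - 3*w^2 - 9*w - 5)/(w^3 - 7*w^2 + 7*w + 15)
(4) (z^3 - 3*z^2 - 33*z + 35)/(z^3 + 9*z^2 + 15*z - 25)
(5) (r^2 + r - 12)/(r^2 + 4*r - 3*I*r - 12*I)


(1) = (h - 5)/(h - 7)
(2) = (d - 7)/(d - 6)
(3) = (w + 1)/(w - 3)
(4) = (z - 7)/(z + 5)
(5) = (r - 3)/(r - 3*I)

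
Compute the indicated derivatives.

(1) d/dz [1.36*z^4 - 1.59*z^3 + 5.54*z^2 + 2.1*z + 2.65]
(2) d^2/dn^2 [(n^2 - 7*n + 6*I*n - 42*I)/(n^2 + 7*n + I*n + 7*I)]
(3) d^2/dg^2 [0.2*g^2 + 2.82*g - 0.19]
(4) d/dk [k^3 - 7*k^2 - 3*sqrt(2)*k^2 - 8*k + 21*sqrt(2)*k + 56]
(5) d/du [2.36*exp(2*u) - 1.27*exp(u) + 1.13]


(1) = 5.44*z^3 - 4.77*z^2 + 11.08*z + 2.1
(2) = (n^3*(-28 + 10*I) - 294*I*n^2 + n*(504 - 1470*I) + 980 - 3262*I)/(n^6 + n^5*(21 + 3*I) + n^4*(144 + 63*I) + n^3*(280 + 440*I) + n^2*(-441 + 1008*I) + n*(-1029 - 147*I) - 343*I)
(3) = 0.400000000000000
(4) = 3*k^2 - 14*k - 6*sqrt(2)*k - 8 + 21*sqrt(2)
(5) = (4.72*exp(u) - 1.27)*exp(u)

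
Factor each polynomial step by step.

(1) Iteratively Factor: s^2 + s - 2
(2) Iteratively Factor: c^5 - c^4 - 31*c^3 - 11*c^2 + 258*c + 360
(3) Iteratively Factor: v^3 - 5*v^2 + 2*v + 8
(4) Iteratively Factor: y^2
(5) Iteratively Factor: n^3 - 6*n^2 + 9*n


(1) = (s + 2)*(s - 1)
(2) = (c + 2)*(c^4 - 3*c^3 - 25*c^2 + 39*c + 180) = (c + 2)*(c + 3)*(c^3 - 6*c^2 - 7*c + 60) = (c + 2)*(c + 3)^2*(c^2 - 9*c + 20) = (c - 4)*(c + 2)*(c + 3)^2*(c - 5)
(3) = (v + 1)*(v^2 - 6*v + 8) = (v - 2)*(v + 1)*(v - 4)
(4) = (y)*(y)
(5) = (n)*(n^2 - 6*n + 9) = n*(n - 3)*(n - 3)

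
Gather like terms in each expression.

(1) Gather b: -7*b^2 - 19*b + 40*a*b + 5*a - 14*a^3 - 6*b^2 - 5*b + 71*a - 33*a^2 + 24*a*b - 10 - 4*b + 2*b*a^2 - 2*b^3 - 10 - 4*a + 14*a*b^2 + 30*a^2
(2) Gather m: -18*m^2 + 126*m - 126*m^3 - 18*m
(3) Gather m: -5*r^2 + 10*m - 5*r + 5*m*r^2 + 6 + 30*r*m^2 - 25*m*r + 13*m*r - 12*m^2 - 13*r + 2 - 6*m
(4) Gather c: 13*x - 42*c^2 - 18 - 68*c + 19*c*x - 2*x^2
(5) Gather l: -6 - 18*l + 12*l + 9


(1) = -14*a^3 - 3*a^2 + 72*a - 2*b^3 + b^2*(14*a - 13) + b*(2*a^2 + 64*a - 28) - 20
(2) = -126*m^3 - 18*m^2 + 108*m
(3) = m^2*(30*r - 12) + m*(5*r^2 - 12*r + 4) - 5*r^2 - 18*r + 8
(4) = -42*c^2 + c*(19*x - 68) - 2*x^2 + 13*x - 18
(5) = 3 - 6*l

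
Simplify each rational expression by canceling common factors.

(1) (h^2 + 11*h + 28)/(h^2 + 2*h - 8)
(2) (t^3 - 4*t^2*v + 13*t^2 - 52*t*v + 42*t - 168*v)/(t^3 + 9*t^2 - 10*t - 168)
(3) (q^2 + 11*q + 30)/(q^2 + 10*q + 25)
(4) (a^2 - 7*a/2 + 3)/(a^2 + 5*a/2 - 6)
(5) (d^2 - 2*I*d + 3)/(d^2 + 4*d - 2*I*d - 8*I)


(1) = (h + 7)/(h - 2)
(2) = (t - 4*v)/(t - 4)
(3) = (q + 6)/(q + 5)
(4) = (a - 2)/(a + 4)
(5) = (d^2 - 2*I*d + 3)/(d^2 + d*(4 - 2*I) - 8*I)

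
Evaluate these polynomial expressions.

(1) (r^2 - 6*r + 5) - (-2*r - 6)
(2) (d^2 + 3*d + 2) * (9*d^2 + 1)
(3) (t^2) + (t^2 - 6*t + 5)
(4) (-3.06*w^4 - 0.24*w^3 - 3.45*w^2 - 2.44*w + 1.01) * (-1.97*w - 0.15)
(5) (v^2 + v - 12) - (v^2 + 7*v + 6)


(1) = r^2 - 4*r + 11
(2) = 9*d^4 + 27*d^3 + 19*d^2 + 3*d + 2
(3) = 2*t^2 - 6*t + 5
(4) = 6.0282*w^5 + 0.9318*w^4 + 6.8325*w^3 + 5.3243*w^2 - 1.6237*w - 0.1515
(5) = -6*v - 18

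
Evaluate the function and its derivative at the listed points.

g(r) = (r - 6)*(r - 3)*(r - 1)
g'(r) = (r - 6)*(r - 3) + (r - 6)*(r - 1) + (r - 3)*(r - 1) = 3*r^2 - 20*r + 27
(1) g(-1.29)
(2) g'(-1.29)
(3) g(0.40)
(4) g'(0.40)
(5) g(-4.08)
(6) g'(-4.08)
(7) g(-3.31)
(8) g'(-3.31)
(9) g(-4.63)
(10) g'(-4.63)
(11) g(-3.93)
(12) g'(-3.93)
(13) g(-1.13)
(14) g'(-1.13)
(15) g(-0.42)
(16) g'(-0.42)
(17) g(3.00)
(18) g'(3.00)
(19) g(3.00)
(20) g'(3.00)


(1) = -71.62
(2) = 57.79
(3) = -8.74
(4) = 19.48
(5) = -362.54
(6) = 158.54
(7) = -253.20
(8) = 126.07
(9) = -456.63
(10) = 183.91
(11) = -339.26
(12) = 151.93
(13) = -62.72
(14) = 53.43
(15) = -31.18
(16) = 35.93
(17) = 0.00
(18) = -6.00
(19) = 0.00
(20) = -6.00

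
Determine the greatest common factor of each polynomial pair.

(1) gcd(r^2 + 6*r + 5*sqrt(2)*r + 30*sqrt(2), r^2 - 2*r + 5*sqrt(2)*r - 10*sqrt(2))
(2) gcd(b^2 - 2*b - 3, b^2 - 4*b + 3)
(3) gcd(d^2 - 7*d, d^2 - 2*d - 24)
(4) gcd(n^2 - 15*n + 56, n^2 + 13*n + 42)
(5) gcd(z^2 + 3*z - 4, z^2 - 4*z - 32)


(1) = gcd((r + 6)*(r + 5*sqrt(2)), (r - 2)*(r + 5*sqrt(2))) = r + 5*sqrt(2)
(2) = b - 3
(3) = gcd(d*(d - 7), (d - 6)*(d + 4)) = 1
(4) = gcd((n - 8)*(n - 7), (n + 6)*(n + 7)) = 1
(5) = gcd((z - 1)*(z + 4), (z - 8)*(z + 4)) = z + 4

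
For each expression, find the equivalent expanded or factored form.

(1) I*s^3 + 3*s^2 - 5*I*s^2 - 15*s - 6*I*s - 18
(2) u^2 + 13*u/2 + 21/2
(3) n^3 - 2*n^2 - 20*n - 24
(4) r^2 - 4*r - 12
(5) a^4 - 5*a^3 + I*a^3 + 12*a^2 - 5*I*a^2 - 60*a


(1) = (s - 6)*(s - 3*I)*(I*s + I)
(2) = (u + 3)*(u + 7/2)
(3) = (n - 6)*(n + 2)^2
(4) = (r - 6)*(r + 2)
(5) = a*(a - 5)*(a - 3*I)*(a + 4*I)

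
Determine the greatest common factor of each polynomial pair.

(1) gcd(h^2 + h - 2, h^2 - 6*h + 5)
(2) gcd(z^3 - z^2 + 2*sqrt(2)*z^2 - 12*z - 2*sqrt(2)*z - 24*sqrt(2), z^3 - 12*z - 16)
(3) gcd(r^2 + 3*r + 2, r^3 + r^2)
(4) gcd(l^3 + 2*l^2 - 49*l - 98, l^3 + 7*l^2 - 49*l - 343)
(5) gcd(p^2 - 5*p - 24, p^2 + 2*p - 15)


(1) = h - 1
(2) = z - 4
(3) = r + 1
(4) = l^2 - 49
(5) = gcd((p - 8)*(p + 3), (p - 3)*(p + 5)) = 1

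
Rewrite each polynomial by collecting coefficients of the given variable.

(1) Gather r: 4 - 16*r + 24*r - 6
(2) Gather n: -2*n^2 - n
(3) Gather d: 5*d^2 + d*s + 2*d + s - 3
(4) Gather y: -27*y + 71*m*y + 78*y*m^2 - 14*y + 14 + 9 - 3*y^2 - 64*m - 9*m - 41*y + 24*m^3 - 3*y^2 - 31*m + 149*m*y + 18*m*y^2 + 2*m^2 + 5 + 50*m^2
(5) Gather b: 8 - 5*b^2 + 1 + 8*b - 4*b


(1) = 8*r - 2
(2) = -2*n^2 - n
(3) = 5*d^2 + d*(s + 2) + s - 3
(4) = 24*m^3 + 52*m^2 - 104*m + y^2*(18*m - 6) + y*(78*m^2 + 220*m - 82) + 28
(5) = -5*b^2 + 4*b + 9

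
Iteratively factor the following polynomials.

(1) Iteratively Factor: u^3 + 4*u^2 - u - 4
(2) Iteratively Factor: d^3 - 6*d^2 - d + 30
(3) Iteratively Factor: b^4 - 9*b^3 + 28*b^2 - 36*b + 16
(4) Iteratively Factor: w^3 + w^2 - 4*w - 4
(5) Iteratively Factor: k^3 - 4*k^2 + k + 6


(1) = (u + 4)*(u^2 - 1) = (u - 1)*(u + 4)*(u + 1)
(2) = (d - 3)*(d^2 - 3*d - 10) = (d - 3)*(d + 2)*(d - 5)
(3) = (b - 4)*(b^3 - 5*b^2 + 8*b - 4) = (b - 4)*(b - 2)*(b^2 - 3*b + 2) = (b - 4)*(b - 2)^2*(b - 1)
(4) = (w + 2)*(w^2 - w - 2) = (w - 2)*(w + 2)*(w + 1)
(5) = (k + 1)*(k^2 - 5*k + 6) = (k - 3)*(k + 1)*(k - 2)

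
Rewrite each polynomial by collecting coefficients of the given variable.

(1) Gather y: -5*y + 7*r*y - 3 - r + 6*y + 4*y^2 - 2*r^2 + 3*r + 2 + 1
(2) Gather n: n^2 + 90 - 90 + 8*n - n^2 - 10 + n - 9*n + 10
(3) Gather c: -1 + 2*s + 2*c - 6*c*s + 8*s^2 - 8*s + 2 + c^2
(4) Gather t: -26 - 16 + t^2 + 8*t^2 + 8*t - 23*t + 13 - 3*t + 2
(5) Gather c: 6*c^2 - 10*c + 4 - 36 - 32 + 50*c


(1) = -2*r^2 + 2*r + 4*y^2 + y*(7*r + 1)
(2) = 0
(3) = c^2 + c*(2 - 6*s) + 8*s^2 - 6*s + 1
(4) = 9*t^2 - 18*t - 27
(5) = 6*c^2 + 40*c - 64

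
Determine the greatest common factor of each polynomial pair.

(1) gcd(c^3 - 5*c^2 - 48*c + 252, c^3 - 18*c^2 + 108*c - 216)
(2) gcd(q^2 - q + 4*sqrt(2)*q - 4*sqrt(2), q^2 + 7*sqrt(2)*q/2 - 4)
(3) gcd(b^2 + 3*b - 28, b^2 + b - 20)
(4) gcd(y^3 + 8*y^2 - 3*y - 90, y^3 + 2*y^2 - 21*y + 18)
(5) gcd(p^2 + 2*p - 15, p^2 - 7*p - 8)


(1) = c^2 - 12*c + 36
(2) = q + 4*sqrt(2)
(3) = b - 4
(4) = gcd((y - 3)*(y + 5)*(y + 6), (y - 3)*(y - 1)*(y + 6)) = y^2 + 3*y - 18
(5) = 1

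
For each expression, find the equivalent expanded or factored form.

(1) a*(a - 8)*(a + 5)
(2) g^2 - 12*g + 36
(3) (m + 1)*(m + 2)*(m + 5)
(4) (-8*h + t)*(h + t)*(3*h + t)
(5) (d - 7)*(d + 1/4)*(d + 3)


(1) = a^3 - 3*a^2 - 40*a
(2) = (g - 6)^2
(3) = m^3 + 8*m^2 + 17*m + 10
(4) = -24*h^3 - 29*h^2*t - 4*h*t^2 + t^3
(5) = d^3 - 15*d^2/4 - 22*d - 21/4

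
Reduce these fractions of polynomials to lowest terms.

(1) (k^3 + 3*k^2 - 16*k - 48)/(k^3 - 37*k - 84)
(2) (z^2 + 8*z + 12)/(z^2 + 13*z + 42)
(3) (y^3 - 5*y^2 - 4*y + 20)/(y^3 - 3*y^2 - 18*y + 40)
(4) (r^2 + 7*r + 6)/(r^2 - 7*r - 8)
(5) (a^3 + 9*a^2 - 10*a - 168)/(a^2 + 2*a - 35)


(1) = (k - 4)/(k - 7)
(2) = (z + 2)/(z + 7)
(3) = (y + 2)/(y + 4)
(4) = (r + 6)/(r - 8)
(5) = (a^2 + 2*a - 24)/(a - 5)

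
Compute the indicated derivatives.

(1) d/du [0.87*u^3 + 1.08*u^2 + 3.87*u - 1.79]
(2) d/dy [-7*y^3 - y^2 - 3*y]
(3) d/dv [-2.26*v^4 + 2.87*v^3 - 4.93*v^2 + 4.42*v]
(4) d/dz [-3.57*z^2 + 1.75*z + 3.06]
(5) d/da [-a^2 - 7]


(1) = 2.61*u^2 + 2.16*u + 3.87
(2) = -21*y^2 - 2*y - 3
(3) = -9.04*v^3 + 8.61*v^2 - 9.86*v + 4.42
(4) = 1.75 - 7.14*z
(5) = -2*a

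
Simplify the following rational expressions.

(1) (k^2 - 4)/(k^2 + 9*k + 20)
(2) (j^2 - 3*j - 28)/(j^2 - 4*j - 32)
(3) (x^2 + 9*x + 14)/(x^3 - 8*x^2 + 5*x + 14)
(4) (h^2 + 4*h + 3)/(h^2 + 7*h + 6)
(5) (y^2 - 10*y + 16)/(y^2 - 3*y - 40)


(1) = (k^2 - 4)/(k^2 + 9*k + 20)
(2) = (j - 7)/(j - 8)
(3) = (x^2 + 9*x + 14)/(x^3 - 8*x^2 + 5*x + 14)
(4) = (h + 3)/(h + 6)
(5) = (y - 2)/(y + 5)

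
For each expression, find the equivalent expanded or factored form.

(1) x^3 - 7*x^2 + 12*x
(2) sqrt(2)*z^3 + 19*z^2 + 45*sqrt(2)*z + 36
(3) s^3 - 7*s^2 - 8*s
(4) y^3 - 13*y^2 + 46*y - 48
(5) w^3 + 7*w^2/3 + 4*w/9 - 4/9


(1) = x*(x - 4)*(x - 3)
(2) = (z + 3*sqrt(2))*(z + 6*sqrt(2))*(sqrt(2)*z + 1)
(3) = s*(s - 8)*(s + 1)
(4) = (y - 8)*(y - 3)*(y - 2)
(5) = (w - 1/3)*(w + 2/3)*(w + 2)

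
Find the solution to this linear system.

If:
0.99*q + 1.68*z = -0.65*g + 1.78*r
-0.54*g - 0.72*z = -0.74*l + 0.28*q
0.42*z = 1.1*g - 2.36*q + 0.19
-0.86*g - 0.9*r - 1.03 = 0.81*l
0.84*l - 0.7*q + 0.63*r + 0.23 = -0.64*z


Then:
g = -0.60
l = -0.39
q = -0.22
r = -0.22
z = 0.13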